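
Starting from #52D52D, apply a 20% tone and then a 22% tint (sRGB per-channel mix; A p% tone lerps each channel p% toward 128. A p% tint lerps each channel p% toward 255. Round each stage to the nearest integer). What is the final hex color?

#7FD168

#52D52D is rgb(82, 213, 45).
Per channel, c → c + 0.2(128 − c):
  R: 82 + 0.2×(128−82) = 82 + 9.2 = 91.2 → 91
  G: 213 − 17 = 196 → 196
  B: 45 + 0.2×(128−45) = 45 + 16.6 = 61.6 → 62
After the tone: rgb(91, 196, 62) = #5BC43E.
A 22% tint moves each channel 22% toward 255:
  R: 91 + 0.22×(255−91) = 91 + 36.08 = 127.08 → 127
  G: 196 + 0.22×(255−196) = 196 + 12.98 = 208.98 → 209
  B: 62 + 0.22×(255−62) = 62 + 42.46 = 104.46 → 104
rgb(127, 209, 104) = #7FD168.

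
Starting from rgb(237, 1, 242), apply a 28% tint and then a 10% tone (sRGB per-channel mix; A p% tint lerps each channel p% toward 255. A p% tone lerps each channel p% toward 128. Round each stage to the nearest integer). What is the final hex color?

Lerp each channel 28% toward 255:
  R: 237 + 0.28×(255−237) = 237 + 5.04 = 242.04 → 242
  G: 1 + 0.28×(255−1) = 1 + 71.12 = 72.12 → 72
  B: 242 + 0.28×(255−242) = 242 + 3.64 = 245.64 → 246
After the tint: rgb(242, 72, 246) = #F248F6.
A 10% tone moves each channel 10% toward 128:
  R: 242 + 0.1×(128−242) = 242 − 11.4 = 230.6 → 231
  G: 72 + 5.6 = 77.6 → 78
  B: 246 − 11.8 = 234.2 → 234
rgb(231, 78, 234) = #E74EEA.

#E74EEA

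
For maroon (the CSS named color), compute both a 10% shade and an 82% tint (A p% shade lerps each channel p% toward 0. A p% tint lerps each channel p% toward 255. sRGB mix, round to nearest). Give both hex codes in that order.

#730000, #e8d1d1

CSS maroon is rgb(128, 0, 0).
10% shade:
  R: 128 + 0.1×(0−128) = 128 − 12.8 = 115.2 → 115
  G: 0 + 0 = 0 → 0
  B: 0 + 0.1×(0−0) = 0 + 0 = 0 → 0
  → #730000
82% tint:
  R: 128 + 104.14 = 232.14 → 232
  G: 0 + 0.82×(255−0) = 0 + 209.1 = 209.1 → 209
  B: 0 + 209.1 = 209.1 → 209
  → #e8d1d1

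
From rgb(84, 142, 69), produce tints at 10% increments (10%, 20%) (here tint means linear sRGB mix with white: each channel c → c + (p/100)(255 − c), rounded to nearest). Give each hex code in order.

#659958, #76a56a

10%: (84 + 17.1 = 101.1→101, 142 + 11.3 = 153.3→153, 69 + 18.6 = 87.6→88) → #659958
20%: (84 + 34.2 = 118.2→118, 142 + 22.6 = 164.6→165, 69 + 37.2 = 106.2→106) → #76a56a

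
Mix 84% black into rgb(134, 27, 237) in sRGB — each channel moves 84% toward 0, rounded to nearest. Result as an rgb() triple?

rgb(21, 4, 38)

Lerp each channel 84% toward 0:
  R: 134 + 0.84×(0−134) = 134 − 112.56 = 21.44 → 21
  G: 27 − 22.68 = 4.32 → 4
  B: 237 + 0.84×(0−237) = 237 − 199.08 = 37.92 → 38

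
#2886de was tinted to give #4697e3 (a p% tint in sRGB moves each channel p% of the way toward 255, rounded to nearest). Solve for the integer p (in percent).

#2886de is rgb(40, 134, 222); #4697e3 is rgb(70, 151, 227).
On the R channel (widest range): 70 ≈ 40 + (p/100)(255 − 40), so p ≈ 100×(70 − 40)/(255 − 40) = 3000/215 = 13.95.
p = 14 reproduces all three channels after rounding.

14%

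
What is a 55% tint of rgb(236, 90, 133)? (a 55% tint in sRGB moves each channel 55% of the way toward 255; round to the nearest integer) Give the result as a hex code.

#f6b5c8

Lerp each channel 55% toward 255:
  R: 236 + 0.55×(255−236) = 236 + 10.45 = 246.45 → 246
  G: 90 + 90.75 = 180.75 → 181
  B: 133 + 67.1 = 200.1 → 200
rgb(246, 181, 200) = #f6b5c8.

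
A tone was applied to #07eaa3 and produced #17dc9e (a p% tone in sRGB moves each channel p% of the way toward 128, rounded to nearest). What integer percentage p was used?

#07eaa3 is rgb(7, 234, 163); #17dc9e is rgb(23, 220, 158).
On the R channel (widest range): 23 ≈ 7 + (p/100)(128 − 7), so p ≈ 100×(23 − 7)/(128 − 7) = 1600/121 = 13.22.
p = 13 reproduces all three channels after rounding.

13%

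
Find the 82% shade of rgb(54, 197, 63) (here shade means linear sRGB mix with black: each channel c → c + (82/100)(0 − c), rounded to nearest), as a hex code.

#0A230B

An 82% shade moves each channel 82% toward 0:
  R: 54 − 44.28 = 9.72 → 10
  G: 197 + 0.82×(0−197) = 197 − 161.54 = 35.46 → 35
  B: 63 + 0.82×(0−63) = 63 − 51.66 = 11.34 → 11
rgb(10, 35, 11) = #0A230B.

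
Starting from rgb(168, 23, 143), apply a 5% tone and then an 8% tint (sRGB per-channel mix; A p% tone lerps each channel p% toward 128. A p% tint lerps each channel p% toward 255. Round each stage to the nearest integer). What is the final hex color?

Lerp each channel 5% toward 128:
  R: 168 + 0.05×(128−168) = 168 − 2 = 166 → 166
  G: 23 + 0.05×(128−23) = 23 + 5.25 = 28.25 → 28
  B: 143 + 0.05×(128−143) = 143 − 0.75 = 142.25 → 142
After the tone: rgb(166, 28, 142) = #A61C8E.
Lerp each channel 8% toward 255:
  R: 166 + 0.08×(255−166) = 166 + 7.12 = 173.12 → 173
  G: 28 + 0.08×(255−28) = 28 + 18.16 = 46.16 → 46
  B: 142 + 0.08×(255−142) = 142 + 9.04 = 151.04 → 151
rgb(173, 46, 151) = #AD2E97.

#AD2E97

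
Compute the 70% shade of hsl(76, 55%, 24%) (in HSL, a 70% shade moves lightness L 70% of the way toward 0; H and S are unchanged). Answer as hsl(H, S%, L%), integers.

hsl(76, 55%, 7%)

L moves 70% from 24 toward 0: 24 − 16.8 = 7.2 → 7.
H and S are unchanged.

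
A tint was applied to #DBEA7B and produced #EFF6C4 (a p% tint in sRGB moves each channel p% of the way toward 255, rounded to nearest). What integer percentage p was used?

55%

#DBEA7B is rgb(219, 234, 123); #EFF6C4 is rgb(239, 246, 196).
On the B channel (widest range): 196 ≈ 123 + (p/100)(255 − 123), so p ≈ 100×(196 − 123)/(255 − 123) = 7300/132 = 55.30.
p = 55 reproduces all three channels after rounding.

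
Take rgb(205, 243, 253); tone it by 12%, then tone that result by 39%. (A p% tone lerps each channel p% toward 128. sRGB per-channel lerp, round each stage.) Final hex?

Per channel, c → c + 0.12(128 − c):
  R: 205 + 0.12×(128−205) = 205 − 9.24 = 195.76 → 196
  G: 243 + 0.12×(128−243) = 243 − 13.8 = 229.2 → 229
  B: 253 + 0.12×(128−253) = 253 − 15 = 238 → 238
After the tone: rgb(196, 229, 238) = #c4e5ee.
Per channel, c → c + 0.39(128 − c):
  R: 196 + 0.39×(128−196) = 196 − 26.52 = 169.48 → 169
  G: 229 − 39.39 = 189.61 → 190
  B: 238 + 0.39×(128−238) = 238 − 42.9 = 195.1 → 195
rgb(169, 190, 195) = #a9bec3.

#a9bec3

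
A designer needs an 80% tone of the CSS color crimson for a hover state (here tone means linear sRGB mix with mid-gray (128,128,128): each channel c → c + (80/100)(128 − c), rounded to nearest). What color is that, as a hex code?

CSS crimson is rgb(220, 20, 60).
An 80% tone moves each channel 80% toward 128:
  R: 220 + 0.8×(128−220) = 220 − 73.6 = 146.4 → 146
  G: 20 + 86.4 = 106.4 → 106
  B: 60 + 0.8×(128−60) = 60 + 54.4 = 114.4 → 114
rgb(146, 106, 114) = #926A72.

#926A72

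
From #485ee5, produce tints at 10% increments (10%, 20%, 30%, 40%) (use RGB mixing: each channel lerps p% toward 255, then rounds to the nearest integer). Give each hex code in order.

#5a6ee8, #6d7eea, #7f8eed, #919eef

#485ee5 is rgb(72, 94, 229).
10%: (72 + 18.3 = 90.3→90, 94 + 16.1 = 110.1→110, 229 + 2.6 = 231.6→232) → #5a6ee8
20%: (72 + 36.6 = 108.6→109, 94 + 32.2 = 126.2→126, 229 + 5.2 = 234.2→234) → #6d7eea
30%: (72 + 54.9 = 126.9→127, 94 + 48.3 = 142.3→142, 229 + 7.8 = 236.8→237) → #7f8eed
40%: (72 + 73.2 = 145.2→145, 94 + 64.4 = 158.4→158, 229 + 10.4 = 239.4→239) → #919eef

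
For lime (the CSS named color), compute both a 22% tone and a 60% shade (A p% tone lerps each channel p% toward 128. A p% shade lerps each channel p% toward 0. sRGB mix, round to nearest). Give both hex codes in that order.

CSS lime is rgb(0, 255, 0).
22% tone:
  R: 0 + 28.16 = 28.16 → 28
  G: 255 − 27.94 = 227.06 → 227
  B: 0 + 0.22×(128−0) = 0 + 28.16 = 28.16 → 28
  → #1ce31c
60% shade:
  R: 0 + 0 = 0 → 0
  G: 255 − 153 = 102 → 102
  B: 0 + 0.6×(0−0) = 0 + 0 = 0 → 0
  → #006600

#1ce31c, #006600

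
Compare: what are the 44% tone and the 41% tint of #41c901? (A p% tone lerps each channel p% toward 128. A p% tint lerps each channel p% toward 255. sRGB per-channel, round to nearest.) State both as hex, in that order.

#41c901 is rgb(65, 201, 1).
44% tone:
  R: 65 + 0.44×(128−65) = 65 + 27.72 = 92.72 → 93
  G: 201 − 32.12 = 168.88 → 169
  B: 1 + 0.44×(128−1) = 1 + 55.88 = 56.88 → 57
  → #5da939
41% tint:
  R: 65 + 0.41×(255−65) = 65 + 77.9 = 142.9 → 143
  G: 201 + 0.41×(255−201) = 201 + 22.14 = 223.14 → 223
  B: 1 + 104.14 = 105.14 → 105
  → #8fdf69

#5da939, #8fdf69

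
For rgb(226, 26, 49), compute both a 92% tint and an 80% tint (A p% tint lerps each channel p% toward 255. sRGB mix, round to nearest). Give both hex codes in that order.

92% tint:
  R: 226 + 0.92×(255−226) = 226 + 26.68 = 252.68 → 253
  G: 26 + 210.68 = 236.68 → 237
  B: 49 + 189.52 = 238.52 → 239
  → #FDEDEF
80% tint:
  R: 226 + 0.8×(255−226) = 226 + 23.2 = 249.2 → 249
  G: 26 + 0.8×(255−26) = 26 + 183.2 = 209.2 → 209
  B: 49 + 164.8 = 213.8 → 214
  → #F9D1D6

#FDEDEF, #F9D1D6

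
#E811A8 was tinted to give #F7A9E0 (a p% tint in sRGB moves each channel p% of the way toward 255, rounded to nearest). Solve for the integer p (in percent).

#E811A8 is rgb(232, 17, 168); #F7A9E0 is rgb(247, 169, 224).
On the G channel (widest range): 169 ≈ 17 + (p/100)(255 − 17), so p ≈ 100×(169 − 17)/(255 − 17) = 15200/238 = 63.87.
p = 64 reproduces all three channels after rounding.

64%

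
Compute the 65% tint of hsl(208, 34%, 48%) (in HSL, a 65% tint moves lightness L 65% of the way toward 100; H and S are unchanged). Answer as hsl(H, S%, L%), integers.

L moves 65% from 48 toward 100: 48 + 33.8 = 81.8 → 82.
H and S are unchanged.

hsl(208, 34%, 82%)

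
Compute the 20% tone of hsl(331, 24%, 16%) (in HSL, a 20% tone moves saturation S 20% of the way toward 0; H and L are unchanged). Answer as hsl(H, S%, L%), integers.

S moves 20% from 24 toward 0: 24 − 4.8 = 19.2 → 19.
H and L are unchanged.

hsl(331, 19%, 16%)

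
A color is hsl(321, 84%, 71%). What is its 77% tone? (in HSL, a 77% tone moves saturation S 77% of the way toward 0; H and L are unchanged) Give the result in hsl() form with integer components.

hsl(321, 19%, 71%)

S moves 77% from 84 toward 0: 84 − 64.68 = 19.32 → 19.
H and L are unchanged.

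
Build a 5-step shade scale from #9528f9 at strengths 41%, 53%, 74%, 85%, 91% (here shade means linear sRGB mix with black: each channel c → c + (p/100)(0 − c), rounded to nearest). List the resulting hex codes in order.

#9528f9 is rgb(149, 40, 249).
41%: (149 − 61.09 = 87.91→88, 40 − 16.4 = 23.6→24, 249 − 102.09 = 146.91→147) → #581893
53%: (149 − 78.97 = 70.03→70, 40 − 21.2 = 18.8→19, 249 − 131.97 = 117.03→117) → #461375
74%: (149 − 110.26 = 38.74→39, 40 − 29.6 = 10.4→10, 249 − 184.26 = 64.74→65) → #270a41
85%: (149 − 126.65 = 22.35→22, 40 − 34 = 6→6, 249 − 211.65 = 37.35→37) → #160625
91%: (149 − 135.59 = 13.41→13, 40 − 36.4 = 3.6→4, 249 − 226.59 = 22.41→22) → #0d0416

#581893, #461375, #270a41, #160625, #0d0416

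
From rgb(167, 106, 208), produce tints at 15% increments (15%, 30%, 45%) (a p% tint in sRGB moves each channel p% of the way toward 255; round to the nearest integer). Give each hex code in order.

15%: (167 + 13.2 = 180.2→180, 106 + 22.35 = 128.35→128, 208 + 7.05 = 215.05→215) → #B480D7
30%: (167 + 26.4 = 193.4→193, 106 + 44.7 = 150.7→151, 208 + 14.1 = 222.1→222) → #C197DE
45%: (167 + 39.6 = 206.6→207, 106 + 67.05 = 173.05→173, 208 + 21.15 = 229.15→229) → #CFADE5

#B480D7, #C197DE, #CFADE5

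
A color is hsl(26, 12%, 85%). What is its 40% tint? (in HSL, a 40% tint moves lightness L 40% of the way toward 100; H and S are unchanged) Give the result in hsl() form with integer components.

L moves 40% from 85 toward 100: 85 + 6 = 91 → 91.
H and S are unchanged.

hsl(26, 12%, 91%)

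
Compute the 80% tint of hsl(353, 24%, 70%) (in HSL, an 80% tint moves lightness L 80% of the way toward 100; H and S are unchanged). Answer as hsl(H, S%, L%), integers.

L moves 80% from 70 toward 100: 70 + 24 = 94 → 94.
H and S are unchanged.

hsl(353, 24%, 94%)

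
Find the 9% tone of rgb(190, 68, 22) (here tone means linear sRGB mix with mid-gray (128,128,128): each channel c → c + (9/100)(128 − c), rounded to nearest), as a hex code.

#b84920

Lerp each channel 9% toward 128:
  R: 190 + 0.09×(128−190) = 190 − 5.58 = 184.42 → 184
  G: 68 + 5.4 = 73.4 → 73
  B: 22 + 0.09×(128−22) = 22 + 9.54 = 31.54 → 32
rgb(184, 73, 32) = #b84920.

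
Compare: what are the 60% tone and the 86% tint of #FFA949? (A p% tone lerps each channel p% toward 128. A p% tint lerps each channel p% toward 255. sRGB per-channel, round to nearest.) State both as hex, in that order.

#B3906A, #FFF3E6

#FFA949 is rgb(255, 169, 73).
60% tone:
  R: 255 − 76.2 = 178.8 → 179
  G: 169 + 0.6×(128−169) = 169 − 24.6 = 144.4 → 144
  B: 73 + 33 = 106 → 106
  → #B3906A
86% tint:
  R: 255 + 0 = 255 → 255
  G: 169 + 0.86×(255−169) = 169 + 73.96 = 242.96 → 243
  B: 73 + 156.52 = 229.52 → 230
  → #FFF3E6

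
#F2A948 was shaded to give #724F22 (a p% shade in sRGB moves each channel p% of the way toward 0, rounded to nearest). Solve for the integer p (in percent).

53%

#F2A948 is rgb(242, 169, 72); #724F22 is rgb(114, 79, 34).
On the R channel (widest range): 114 ≈ 242 + (p/100)(0 − 242), so p ≈ 100×(114 − 242)/(0 − 242) = -12800/-242 = 52.89.
p = 53 reproduces all three channels after rounding.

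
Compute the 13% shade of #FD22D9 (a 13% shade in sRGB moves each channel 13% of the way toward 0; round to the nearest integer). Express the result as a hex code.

#FD22D9 is rgb(253, 34, 217).
Per channel, c → c + 0.13(0 − c):
  R: 253 − 32.89 = 220.11 → 220
  G: 34 − 4.42 = 29.58 → 30
  B: 217 − 28.21 = 188.79 → 189
rgb(220, 30, 189) = #DC1EBD.

#DC1EBD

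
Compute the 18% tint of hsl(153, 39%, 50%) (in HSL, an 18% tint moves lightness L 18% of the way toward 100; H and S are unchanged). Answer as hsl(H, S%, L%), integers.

L moves 18% from 50 toward 100: 50 + 9 = 59 → 59.
H and S are unchanged.

hsl(153, 39%, 59%)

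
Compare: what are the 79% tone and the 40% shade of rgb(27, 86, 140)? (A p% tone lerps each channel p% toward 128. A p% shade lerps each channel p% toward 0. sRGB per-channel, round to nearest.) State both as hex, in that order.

#6B7783, #103454

79% tone:
  R: 27 + 0.79×(128−27) = 27 + 79.79 = 106.79 → 107
  G: 86 + 33.18 = 119.18 → 119
  B: 140 + 0.79×(128−140) = 140 − 9.48 = 130.52 → 131
  → #6B7783
40% shade:
  R: 27 − 10.8 = 16.2 → 16
  G: 86 − 34.4 = 51.6 → 52
  B: 140 + 0.4×(0−140) = 140 − 56 = 84 → 84
  → #103454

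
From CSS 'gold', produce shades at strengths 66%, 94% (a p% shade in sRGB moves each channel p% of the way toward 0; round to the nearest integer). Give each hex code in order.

CSS gold is rgb(255, 215, 0).
66%: (255 − 168.3 = 86.7→87, 215 − 141.9 = 73.1→73, 0→0) → #574900
94%: (255 − 239.7 = 15.3→15, 215 − 202.1 = 12.9→13, 0→0) → #0F0D00

#574900, #0F0D00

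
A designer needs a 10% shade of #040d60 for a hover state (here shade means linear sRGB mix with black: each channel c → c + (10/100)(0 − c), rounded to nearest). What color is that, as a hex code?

#040d60 is rgb(4, 13, 96).
Per channel, c → c + 0.1(0 − c):
  R: 4 − 0.4 = 3.6 → 4
  G: 13 + 0.1×(0−13) = 13 − 1.3 = 11.7 → 12
  B: 96 + 0.1×(0−96) = 96 − 9.6 = 86.4 → 86
rgb(4, 12, 86) = #040c56.

#040c56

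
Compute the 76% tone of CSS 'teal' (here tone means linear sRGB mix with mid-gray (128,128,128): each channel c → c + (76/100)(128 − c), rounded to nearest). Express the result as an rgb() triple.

rgb(97, 128, 128)

CSS teal is rgb(0, 128, 128).
Lerp each channel 76% toward 128:
  R: 0 + 0.76×(128−0) = 0 + 97.28 = 97.28 → 97
  G: 128 + 0.76×(128−128) = 128 + 0 = 128 → 128
  B: 128 + 0.76×(128−128) = 128 + 0 = 128 → 128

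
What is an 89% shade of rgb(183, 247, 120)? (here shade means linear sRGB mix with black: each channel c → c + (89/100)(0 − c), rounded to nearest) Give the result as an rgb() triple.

Per channel, c → c + 0.89(0 − c):
  R: 183 − 162.87 = 20.13 → 20
  G: 247 + 0.89×(0−247) = 247 − 219.83 = 27.17 → 27
  B: 120 − 106.8 = 13.2 → 13

rgb(20, 27, 13)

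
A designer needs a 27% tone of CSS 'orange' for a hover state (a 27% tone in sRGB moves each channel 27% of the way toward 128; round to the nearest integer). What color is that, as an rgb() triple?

CSS orange is rgb(255, 165, 0).
Lerp each channel 27% toward 128:
  R: 255 + 0.27×(128−255) = 255 − 34.29 = 220.71 → 221
  G: 165 − 9.99 = 155.01 → 155
  B: 0 + 34.56 = 34.56 → 35

rgb(221, 155, 35)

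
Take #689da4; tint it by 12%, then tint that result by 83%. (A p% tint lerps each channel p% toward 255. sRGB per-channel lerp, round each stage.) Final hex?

#e8f0f1

#689da4 is rgb(104, 157, 164).
A 12% tint moves each channel 12% toward 255:
  R: 104 + 0.12×(255−104) = 104 + 18.12 = 122.12 → 122
  G: 157 + 11.76 = 168.76 → 169
  B: 164 + 10.92 = 174.92 → 175
After the tint: rgb(122, 169, 175) = #7aa9af.
Per channel, c → c + 0.83(255 − c):
  R: 122 + 0.83×(255−122) = 122 + 110.39 = 232.39 → 232
  G: 169 + 0.83×(255−169) = 169 + 71.38 = 240.38 → 240
  B: 175 + 66.4 = 241.4 → 241
rgb(232, 240, 241) = #e8f0f1.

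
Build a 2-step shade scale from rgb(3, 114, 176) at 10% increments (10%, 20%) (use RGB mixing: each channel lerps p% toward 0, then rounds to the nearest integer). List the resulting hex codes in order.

#03679E, #025B8D

10%: (3→3, 114 − 11.4 = 102.6→103, 176 − 17.6 = 158.4→158) → #03679E
20%: (3 − 0.6 = 2.4→2, 114 − 22.8 = 91.2→91, 176 − 35.2 = 140.8→141) → #025B8D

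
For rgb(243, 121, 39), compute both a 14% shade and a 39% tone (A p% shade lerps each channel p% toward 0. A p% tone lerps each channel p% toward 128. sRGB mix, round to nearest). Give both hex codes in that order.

14% shade:
  R: 243 − 34.02 = 208.98 → 209
  G: 121 + 0.14×(0−121) = 121 − 16.94 = 104.06 → 104
  B: 39 + 0.14×(0−39) = 39 − 5.46 = 33.54 → 34
  → #D16822
39% tone:
  R: 243 − 44.85 = 198.15 → 198
  G: 121 + 0.39×(128−121) = 121 + 2.73 = 123.73 → 124
  B: 39 + 34.71 = 73.71 → 74
  → #C67C4A

#D16822, #C67C4A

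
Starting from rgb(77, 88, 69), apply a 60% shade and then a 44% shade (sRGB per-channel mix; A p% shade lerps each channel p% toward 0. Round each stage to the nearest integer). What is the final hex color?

Lerp each channel 60% toward 0:
  R: 77 + 0.6×(0−77) = 77 − 46.2 = 30.8 → 31
  G: 88 + 0.6×(0−88) = 88 − 52.8 = 35.2 → 35
  B: 69 + 0.6×(0−69) = 69 − 41.4 = 27.6 → 28
After the shade: rgb(31, 35, 28) = #1F231C.
Per channel, c → c + 0.44(0 − c):
  R: 31 − 13.64 = 17.36 → 17
  G: 35 − 15.4 = 19.6 → 20
  B: 28 + 0.44×(0−28) = 28 − 12.32 = 15.68 → 16
rgb(17, 20, 16) = #111410.

#111410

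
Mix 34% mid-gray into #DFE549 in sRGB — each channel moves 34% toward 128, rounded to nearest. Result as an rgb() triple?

#DFE549 is rgb(223, 229, 73).
A 34% tone moves each channel 34% toward 128:
  R: 223 + 0.34×(128−223) = 223 − 32.3 = 190.7 → 191
  G: 229 + 0.34×(128−229) = 229 − 34.34 = 194.66 → 195
  B: 73 + 0.34×(128−73) = 73 + 18.7 = 91.7 → 92

rgb(191, 195, 92)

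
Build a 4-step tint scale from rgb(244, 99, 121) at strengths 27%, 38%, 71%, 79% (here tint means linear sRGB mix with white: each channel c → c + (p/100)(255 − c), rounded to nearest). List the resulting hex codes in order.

27%: (244 + 2.97 = 246.97→247, 99 + 42.12 = 141.12→141, 121 + 36.18 = 157.18→157) → #F78D9D
38%: (244 + 4.18 = 248.18→248, 99 + 59.28 = 158.28→158, 121 + 50.92 = 171.92→172) → #F89EAC
71%: (244 + 7.81 = 251.81→252, 99 + 110.76 = 209.76→210, 121 + 95.14 = 216.14→216) → #FCD2D8
79%: (244 + 8.69 = 252.69→253, 99 + 123.24 = 222.24→222, 121 + 105.86 = 226.86→227) → #FDDEE3

#F78D9D, #F89EAC, #FCD2D8, #FDDEE3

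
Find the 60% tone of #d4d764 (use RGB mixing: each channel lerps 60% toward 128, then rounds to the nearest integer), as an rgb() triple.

rgb(162, 163, 117)

#d4d764 is rgb(212, 215, 100).
A 60% tone moves each channel 60% toward 128:
  R: 212 + 0.6×(128−212) = 212 − 50.4 = 161.6 → 162
  G: 215 − 52.2 = 162.8 → 163
  B: 100 + 0.6×(128−100) = 100 + 16.8 = 116.8 → 117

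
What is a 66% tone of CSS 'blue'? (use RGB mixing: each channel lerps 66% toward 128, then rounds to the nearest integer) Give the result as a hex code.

CSS blue is rgb(0, 0, 255).
Lerp each channel 66% toward 128:
  R: 0 + 0.66×(128−0) = 0 + 84.48 = 84.48 → 84
  G: 0 + 0.66×(128−0) = 0 + 84.48 = 84.48 → 84
  B: 255 − 83.82 = 171.18 → 171
rgb(84, 84, 171) = #5454AB.

#5454AB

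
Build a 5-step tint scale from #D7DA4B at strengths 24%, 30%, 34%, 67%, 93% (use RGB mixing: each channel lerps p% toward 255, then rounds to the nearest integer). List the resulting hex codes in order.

#D7DA4B is rgb(215, 218, 75).
24%: (215 + 9.6 = 224.6→225, 218 + 8.88 = 226.88→227, 75 + 43.2 = 118.2→118) → #E1E376
30%: (215 + 12 = 227→227, 218 + 11.1 = 229.1→229, 75 + 54 = 129→129) → #E3E581
34%: (215 + 13.6 = 228.6→229, 218 + 12.58 = 230.58→231, 75 + 61.2 = 136.2→136) → #E5E788
67%: (215 + 26.8 = 241.8→242, 218 + 24.79 = 242.79→243, 75 + 120.6 = 195.6→196) → #F2F3C4
93%: (215 + 37.2 = 252.2→252, 218 + 34.41 = 252.41→252, 75 + 167.4 = 242.4→242) → #FCFCF2

#E1E376, #E3E581, #E5E788, #F2F3C4, #FCFCF2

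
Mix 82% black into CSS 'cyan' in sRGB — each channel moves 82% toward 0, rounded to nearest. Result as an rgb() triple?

rgb(0, 46, 46)

CSS cyan is rgb(0, 255, 255).
An 82% shade moves each channel 82% toward 0:
  R: 0 + 0.82×(0−0) = 0 + 0 = 0 → 0
  G: 255 − 209.1 = 45.9 → 46
  B: 255 − 209.1 = 45.9 → 46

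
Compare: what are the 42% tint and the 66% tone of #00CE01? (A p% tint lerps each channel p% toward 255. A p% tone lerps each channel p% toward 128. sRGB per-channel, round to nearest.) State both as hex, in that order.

#6BE36C, #549B55

#00CE01 is rgb(0, 206, 1).
42% tint:
  R: 0 + 0.42×(255−0) = 0 + 107.1 = 107.1 → 107
  G: 206 + 20.58 = 226.58 → 227
  B: 1 + 106.68 = 107.68 → 108
  → #6BE36C
66% tone:
  R: 0 + 0.66×(128−0) = 0 + 84.48 = 84.48 → 84
  G: 206 − 51.48 = 154.52 → 155
  B: 1 + 83.82 = 84.82 → 85
  → #549B55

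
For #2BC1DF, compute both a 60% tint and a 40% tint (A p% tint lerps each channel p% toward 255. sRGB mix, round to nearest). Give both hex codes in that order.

#AAE6F2, #80DAEC

#2BC1DF is rgb(43, 193, 223).
60% tint:
  R: 43 + 0.6×(255−43) = 43 + 127.2 = 170.2 → 170
  G: 193 + 37.2 = 230.2 → 230
  B: 223 + 0.6×(255−223) = 223 + 19.2 = 242.2 → 242
  → #AAE6F2
40% tint:
  R: 43 + 0.4×(255−43) = 43 + 84.8 = 127.8 → 128
  G: 193 + 0.4×(255−193) = 193 + 24.8 = 217.8 → 218
  B: 223 + 0.4×(255−223) = 223 + 12.8 = 235.8 → 236
  → #80DAEC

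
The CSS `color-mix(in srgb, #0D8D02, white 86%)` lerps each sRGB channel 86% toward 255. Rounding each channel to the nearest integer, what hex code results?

#DDEFDC

#0D8D02 is rgb(13, 141, 2).
Lerp each channel 86% toward 255:
  R: 13 + 0.86×(255−13) = 13 + 208.12 = 221.12 → 221
  G: 141 + 0.86×(255−141) = 141 + 98.04 = 239.04 → 239
  B: 2 + 217.58 = 219.58 → 220
rgb(221, 239, 220) = #DDEFDC.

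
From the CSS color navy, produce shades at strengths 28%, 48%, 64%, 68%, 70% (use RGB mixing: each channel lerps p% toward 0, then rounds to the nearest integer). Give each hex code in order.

#00005C, #000043, #00002E, #000029, #000026

CSS navy is rgb(0, 0, 128).
28%: (0→0, 0→0, 128 − 35.84 = 92.16→92) → #00005C
48%: (0→0, 0→0, 128 − 61.44 = 66.56→67) → #000043
64%: (0→0, 0→0, 128 − 81.92 = 46.08→46) → #00002E
68%: (0→0, 0→0, 128 − 87.04 = 40.96→41) → #000029
70%: (0→0, 0→0, 128 − 89.6 = 38.4→38) → #000026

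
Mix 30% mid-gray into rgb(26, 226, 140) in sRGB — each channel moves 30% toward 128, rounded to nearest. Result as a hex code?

#39c588

Per channel, c → c + 0.3(128 − c):
  R: 26 + 30.6 = 56.6 → 57
  G: 226 + 0.3×(128−226) = 226 − 29.4 = 196.6 → 197
  B: 140 + 0.3×(128−140) = 140 − 3.6 = 136.4 → 136
rgb(57, 197, 136) = #39c588.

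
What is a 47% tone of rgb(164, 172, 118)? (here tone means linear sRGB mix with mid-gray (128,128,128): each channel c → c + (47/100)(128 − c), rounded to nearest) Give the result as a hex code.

Lerp each channel 47% toward 128:
  R: 164 − 16.92 = 147.08 → 147
  G: 172 + 0.47×(128−172) = 172 − 20.68 = 151.32 → 151
  B: 118 + 4.7 = 122.7 → 123
rgb(147, 151, 123) = #93977B.

#93977B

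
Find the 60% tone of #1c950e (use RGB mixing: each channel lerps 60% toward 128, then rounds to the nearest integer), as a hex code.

#588852

#1c950e is rgb(28, 149, 14).
A 60% tone moves each channel 60% toward 128:
  R: 28 + 0.6×(128−28) = 28 + 60 = 88 → 88
  G: 149 + 0.6×(128−149) = 149 − 12.6 = 136.4 → 136
  B: 14 + 68.4 = 82.4 → 82
rgb(88, 136, 82) = #588852.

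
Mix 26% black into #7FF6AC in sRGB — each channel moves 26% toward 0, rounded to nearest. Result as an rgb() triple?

rgb(94, 182, 127)

#7FF6AC is rgb(127, 246, 172).
Per channel, c → c + 0.26(0 − c):
  R: 127 + 0.26×(0−127) = 127 − 33.02 = 93.98 → 94
  G: 246 + 0.26×(0−246) = 246 − 63.96 = 182.04 → 182
  B: 172 + 0.26×(0−172) = 172 − 44.72 = 127.28 → 127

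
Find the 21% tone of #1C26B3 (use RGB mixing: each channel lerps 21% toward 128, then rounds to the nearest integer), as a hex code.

#1C26B3 is rgb(28, 38, 179).
Per channel, c → c + 0.21(128 − c):
  R: 28 + 0.21×(128−28) = 28 + 21 = 49 → 49
  G: 38 + 18.9 = 56.9 → 57
  B: 179 − 10.71 = 168.29 → 168
rgb(49, 57, 168) = #3139A8.

#3139A8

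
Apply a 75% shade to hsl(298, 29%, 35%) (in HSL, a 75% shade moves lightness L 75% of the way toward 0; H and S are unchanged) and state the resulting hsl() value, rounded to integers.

L moves 75% from 35 toward 0: 35 − 26.25 = 8.75 → 9.
H and S are unchanged.

hsl(298, 29%, 9%)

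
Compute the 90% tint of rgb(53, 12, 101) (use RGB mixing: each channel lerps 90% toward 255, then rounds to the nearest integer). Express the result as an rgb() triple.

rgb(235, 231, 240)

Per channel, c → c + 0.9(255 − c):
  R: 53 + 0.9×(255−53) = 53 + 181.8 = 234.8 → 235
  G: 12 + 218.7 = 230.7 → 231
  B: 101 + 0.9×(255−101) = 101 + 138.6 = 239.6 → 240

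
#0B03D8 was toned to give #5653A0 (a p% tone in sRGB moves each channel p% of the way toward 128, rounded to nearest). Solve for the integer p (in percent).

64%

#0B03D8 is rgb(11, 3, 216); #5653A0 is rgb(86, 83, 160).
On the G channel (widest range): 83 ≈ 3 + (p/100)(128 − 3), so p ≈ 100×(83 − 3)/(128 − 3) = 8000/125 = 64.00.
p = 64 reproduces all three channels after rounding.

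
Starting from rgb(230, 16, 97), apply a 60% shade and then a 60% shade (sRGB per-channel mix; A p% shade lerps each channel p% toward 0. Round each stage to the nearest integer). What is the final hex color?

#250210

A 60% shade moves each channel 60% toward 0:
  R: 230 + 0.6×(0−230) = 230 − 138 = 92 → 92
  G: 16 + 0.6×(0−16) = 16 − 9.6 = 6.4 → 6
  B: 97 − 58.2 = 38.8 → 39
After the shade: rgb(92, 6, 39) = #5c0627.
Per channel, c → c + 0.6(0 − c):
  R: 92 + 0.6×(0−92) = 92 − 55.2 = 36.8 → 37
  G: 6 + 0.6×(0−6) = 6 − 3.6 = 2.4 → 2
  B: 39 + 0.6×(0−39) = 39 − 23.4 = 15.6 → 16
rgb(37, 2, 16) = #250210.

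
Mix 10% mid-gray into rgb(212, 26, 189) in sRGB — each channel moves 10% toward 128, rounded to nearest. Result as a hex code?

Lerp each channel 10% toward 128:
  R: 212 + 0.1×(128−212) = 212 − 8.4 = 203.6 → 204
  G: 26 + 0.1×(128−26) = 26 + 10.2 = 36.2 → 36
  B: 189 + 0.1×(128−189) = 189 − 6.1 = 182.9 → 183
rgb(204, 36, 183) = #CC24B7.

#CC24B7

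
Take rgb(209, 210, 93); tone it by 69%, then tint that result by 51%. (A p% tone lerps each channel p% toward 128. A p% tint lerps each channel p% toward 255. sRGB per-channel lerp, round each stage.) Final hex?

#cdcdbb

Per channel, c → c + 0.69(128 − c):
  R: 209 − 55.89 = 153.11 → 153
  G: 210 − 56.58 = 153.42 → 153
  B: 93 + 0.69×(128−93) = 93 + 24.15 = 117.15 → 117
After the tone: rgb(153, 153, 117) = #999975.
Lerp each channel 51% toward 255:
  R: 153 + 52.02 = 205.02 → 205
  G: 153 + 0.51×(255−153) = 153 + 52.02 = 205.02 → 205
  B: 117 + 70.38 = 187.38 → 187
rgb(205, 205, 187) = #cdcdbb.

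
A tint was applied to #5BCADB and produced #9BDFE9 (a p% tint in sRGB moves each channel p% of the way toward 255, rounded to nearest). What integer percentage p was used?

39%

#5BCADB is rgb(91, 202, 219); #9BDFE9 is rgb(155, 223, 233).
On the R channel (widest range): 155 ≈ 91 + (p/100)(255 − 91), so p ≈ 100×(155 − 91)/(255 − 91) = 6400/164 = 39.02.
p = 39 reproduces all three channels after rounding.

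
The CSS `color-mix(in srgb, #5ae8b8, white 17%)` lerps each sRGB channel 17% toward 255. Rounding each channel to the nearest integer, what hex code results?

#5ae8b8 is rgb(90, 232, 184).
Lerp each channel 17% toward 255:
  R: 90 + 0.17×(255−90) = 90 + 28.05 = 118.05 → 118
  G: 232 + 3.91 = 235.91 → 236
  B: 184 + 12.07 = 196.07 → 196
rgb(118, 236, 196) = #76ecc4.

#76ecc4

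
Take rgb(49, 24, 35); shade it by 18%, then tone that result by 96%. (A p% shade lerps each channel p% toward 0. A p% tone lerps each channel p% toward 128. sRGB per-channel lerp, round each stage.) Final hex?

#7C7C7C

An 18% shade moves each channel 18% toward 0:
  R: 49 + 0.18×(0−49) = 49 − 8.82 = 40.18 → 40
  G: 24 − 4.32 = 19.68 → 20
  B: 35 − 6.3 = 28.7 → 29
After the shade: rgb(40, 20, 29) = #28141D.
Lerp each channel 96% toward 128:
  R: 40 + 0.96×(128−40) = 40 + 84.48 = 124.48 → 124
  G: 20 + 103.68 = 123.68 → 124
  B: 29 + 0.96×(128−29) = 29 + 95.04 = 124.04 → 124
rgb(124, 124, 124) = #7C7C7C.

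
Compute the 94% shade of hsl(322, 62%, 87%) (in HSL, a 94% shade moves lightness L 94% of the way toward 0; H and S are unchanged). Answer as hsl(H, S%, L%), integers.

hsl(322, 62%, 5%)

L moves 94% from 87 toward 0: 87 − 81.78 = 5.22 → 5.
H and S are unchanged.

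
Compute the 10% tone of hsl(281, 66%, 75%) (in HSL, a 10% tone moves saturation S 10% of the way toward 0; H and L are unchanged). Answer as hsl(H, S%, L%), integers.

S moves 10% from 66 toward 0: 66 − 6.6 = 59.4 → 59.
H and L are unchanged.

hsl(281, 59%, 75%)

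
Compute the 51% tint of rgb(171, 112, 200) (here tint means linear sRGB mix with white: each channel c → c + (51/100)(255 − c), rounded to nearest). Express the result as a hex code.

#D6B9E4

Per channel, c → c + 0.51(255 − c):
  R: 171 + 42.84 = 213.84 → 214
  G: 112 + 0.51×(255−112) = 112 + 72.93 = 184.93 → 185
  B: 200 + 28.05 = 228.05 → 228
rgb(214, 185, 228) = #D6B9E4.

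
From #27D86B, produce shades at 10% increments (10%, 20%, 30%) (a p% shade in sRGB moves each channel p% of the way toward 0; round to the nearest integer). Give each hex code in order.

#23C260, #1FAD56, #1B974B

#27D86B is rgb(39, 216, 107).
10%: (39 − 3.9 = 35.1→35, 216 − 21.6 = 194.4→194, 107 − 10.7 = 96.3→96) → #23C260
20%: (39 − 7.8 = 31.2→31, 216 − 43.2 = 172.8→173, 107 − 21.4 = 85.6→86) → #1FAD56
30%: (39 − 11.7 = 27.3→27, 216 − 64.8 = 151.2→151, 107 − 32.1 = 74.9→75) → #1B974B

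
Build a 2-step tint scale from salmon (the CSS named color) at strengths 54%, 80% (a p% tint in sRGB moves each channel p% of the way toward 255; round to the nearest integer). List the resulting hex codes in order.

CSS salmon is rgb(250, 128, 114).
54%: (250 + 2.7 = 252.7→253, 128 + 68.58 = 196.58→197, 114 + 76.14 = 190.14→190) → #fdc5be
80%: (250 + 4 = 254→254, 128 + 101.6 = 229.6→230, 114 + 112.8 = 226.8→227) → #fee6e3

#fdc5be, #fee6e3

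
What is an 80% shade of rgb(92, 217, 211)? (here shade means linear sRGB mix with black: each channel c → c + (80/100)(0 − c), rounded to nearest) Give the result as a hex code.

#122B2A

Per channel, c → c + 0.8(0 − c):
  R: 92 + 0.8×(0−92) = 92 − 73.6 = 18.4 → 18
  G: 217 − 173.6 = 43.4 → 43
  B: 211 + 0.8×(0−211) = 211 − 168.8 = 42.2 → 42
rgb(18, 43, 42) = #122B2A.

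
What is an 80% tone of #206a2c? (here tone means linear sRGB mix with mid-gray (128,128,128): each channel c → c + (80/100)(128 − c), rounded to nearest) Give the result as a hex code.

#206a2c is rgb(32, 106, 44).
An 80% tone moves each channel 80% toward 128:
  R: 32 + 0.8×(128−32) = 32 + 76.8 = 108.8 → 109
  G: 106 + 0.8×(128−106) = 106 + 17.6 = 123.6 → 124
  B: 44 + 67.2 = 111.2 → 111
rgb(109, 124, 111) = #6d7c6f.

#6d7c6f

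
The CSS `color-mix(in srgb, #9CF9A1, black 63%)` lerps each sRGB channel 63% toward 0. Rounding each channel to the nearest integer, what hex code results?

#3A5C3C

#9CF9A1 is rgb(156, 249, 161).
A 63% shade moves each channel 63% toward 0:
  R: 156 − 98.28 = 57.72 → 58
  G: 249 − 156.87 = 92.13 → 92
  B: 161 + 0.63×(0−161) = 161 − 101.43 = 59.57 → 60
rgb(58, 92, 60) = #3A5C3C.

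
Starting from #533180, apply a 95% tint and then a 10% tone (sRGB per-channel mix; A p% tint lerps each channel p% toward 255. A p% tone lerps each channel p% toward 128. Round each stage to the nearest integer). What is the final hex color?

#eae9ed

#533180 is rgb(83, 49, 128).
Per channel, c → c + 0.95(255 − c):
  R: 83 + 0.95×(255−83) = 83 + 163.4 = 246.4 → 246
  G: 49 + 0.95×(255−49) = 49 + 195.7 = 244.7 → 245
  B: 128 + 120.65 = 248.65 → 249
After the tint: rgb(246, 245, 249) = #f6f5f9.
Per channel, c → c + 0.1(128 − c):
  R: 246 + 0.1×(128−246) = 246 − 11.8 = 234.2 → 234
  G: 245 − 11.7 = 233.3 → 233
  B: 249 − 12.1 = 236.9 → 237
rgb(234, 233, 237) = #eae9ed.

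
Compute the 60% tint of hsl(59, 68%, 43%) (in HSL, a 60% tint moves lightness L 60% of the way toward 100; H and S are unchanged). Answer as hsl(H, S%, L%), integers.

L moves 60% from 43 toward 100: 43 + 34.2 = 77.2 → 77.
H and S are unchanged.

hsl(59, 68%, 77%)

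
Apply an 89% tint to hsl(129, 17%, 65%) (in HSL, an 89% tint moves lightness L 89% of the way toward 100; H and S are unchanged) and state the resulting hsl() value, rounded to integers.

hsl(129, 17%, 96%)

L moves 89% from 65 toward 100: 65 + 31.15 = 96.15 → 96.
H and S are unchanged.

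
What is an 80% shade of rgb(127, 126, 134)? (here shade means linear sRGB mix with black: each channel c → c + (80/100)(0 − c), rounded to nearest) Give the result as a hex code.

#19191B

An 80% shade moves each channel 80% toward 0:
  R: 127 + 0.8×(0−127) = 127 − 101.6 = 25.4 → 25
  G: 126 + 0.8×(0−126) = 126 − 100.8 = 25.2 → 25
  B: 134 − 107.2 = 26.8 → 27
rgb(25, 25, 27) = #19191B.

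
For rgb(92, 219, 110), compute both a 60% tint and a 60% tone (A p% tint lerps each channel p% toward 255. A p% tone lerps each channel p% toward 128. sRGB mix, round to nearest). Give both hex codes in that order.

60% tint:
  R: 92 + 0.6×(255−92) = 92 + 97.8 = 189.8 → 190
  G: 219 + 21.6 = 240.6 → 241
  B: 110 + 0.6×(255−110) = 110 + 87 = 197 → 197
  → #bef1c5
60% tone:
  R: 92 + 0.6×(128−92) = 92 + 21.6 = 113.6 → 114
  G: 219 − 54.6 = 164.4 → 164
  B: 110 + 0.6×(128−110) = 110 + 10.8 = 120.8 → 121
  → #72a479

#bef1c5, #72a479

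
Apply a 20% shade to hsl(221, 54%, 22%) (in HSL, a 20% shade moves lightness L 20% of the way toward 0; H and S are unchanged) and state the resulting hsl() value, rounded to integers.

L moves 20% from 22 toward 0: 22 − 4.4 = 17.6 → 18.
H and S are unchanged.

hsl(221, 54%, 18%)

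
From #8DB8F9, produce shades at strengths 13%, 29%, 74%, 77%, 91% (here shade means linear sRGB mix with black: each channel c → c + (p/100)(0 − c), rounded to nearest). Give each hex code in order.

#7BA0D9, #6483B1, #253041, #202A39, #0D1116

#8DB8F9 is rgb(141, 184, 249).
13%: (141 − 18.33 = 122.67→123, 184 − 23.92 = 160.08→160, 249 − 32.37 = 216.63→217) → #7BA0D9
29%: (141 − 40.89 = 100.11→100, 184 − 53.36 = 130.64→131, 249 − 72.21 = 176.79→177) → #6483B1
74%: (141 − 104.34 = 36.66→37, 184 − 136.16 = 47.84→48, 249 − 184.26 = 64.74→65) → #253041
77%: (141 − 108.57 = 32.43→32, 184 − 141.68 = 42.32→42, 249 − 191.73 = 57.27→57) → #202A39
91%: (141 − 128.31 = 12.69→13, 184 − 167.44 = 16.56→17, 249 − 226.59 = 22.41→22) → #0D1116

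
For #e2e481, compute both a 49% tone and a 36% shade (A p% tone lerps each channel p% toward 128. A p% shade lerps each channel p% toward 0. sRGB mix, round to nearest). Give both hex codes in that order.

#b2b381, #919253

#e2e481 is rgb(226, 228, 129).
49% tone:
  R: 226 + 0.49×(128−226) = 226 − 48.02 = 177.98 → 178
  G: 228 + 0.49×(128−228) = 228 − 49 = 179 → 179
  B: 129 + 0.49×(128−129) = 129 − 0.49 = 128.51 → 129
  → #b2b381
36% shade:
  R: 226 + 0.36×(0−226) = 226 − 81.36 = 144.64 → 145
  G: 228 − 82.08 = 145.92 → 146
  B: 129 − 46.44 = 82.56 → 83
  → #919253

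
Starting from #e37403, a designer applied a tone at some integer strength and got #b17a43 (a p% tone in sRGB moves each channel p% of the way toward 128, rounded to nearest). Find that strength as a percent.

51%

#e37403 is rgb(227, 116, 3); #b17a43 is rgb(177, 122, 67).
On the B channel (widest range): 67 ≈ 3 + (p/100)(128 − 3), so p ≈ 100×(67 − 3)/(128 − 3) = 6400/125 = 51.20.
p = 51 reproduces all three channels after rounding.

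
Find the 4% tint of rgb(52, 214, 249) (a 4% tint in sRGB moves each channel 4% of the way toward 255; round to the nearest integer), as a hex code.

Per channel, c → c + 0.04(255 − c):
  R: 52 + 8.12 = 60.12 → 60
  G: 214 + 1.64 = 215.64 → 216
  B: 249 + 0.04×(255−249) = 249 + 0.24 = 249.24 → 249
rgb(60, 216, 249) = #3CD8F9.

#3CD8F9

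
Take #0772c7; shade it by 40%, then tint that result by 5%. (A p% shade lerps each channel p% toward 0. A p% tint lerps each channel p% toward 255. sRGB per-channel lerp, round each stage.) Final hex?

#114d7e

#0772c7 is rgb(7, 114, 199).
Per channel, c → c + 0.4(0 − c):
  R: 7 − 2.8 = 4.2 → 4
  G: 114 − 45.6 = 68.4 → 68
  B: 199 + 0.4×(0−199) = 199 − 79.6 = 119.4 → 119
After the shade: rgb(4, 68, 119) = #044477.
Per channel, c → c + 0.05(255 − c):
  R: 4 + 0.05×(255−4) = 4 + 12.55 = 16.55 → 17
  G: 68 + 0.05×(255−68) = 68 + 9.35 = 77.35 → 77
  B: 119 + 0.05×(255−119) = 119 + 6.8 = 125.8 → 126
rgb(17, 77, 126) = #114d7e.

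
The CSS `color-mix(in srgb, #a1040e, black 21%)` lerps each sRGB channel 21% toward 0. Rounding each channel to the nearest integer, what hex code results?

#7f030b

#a1040e is rgb(161, 4, 14).
Lerp each channel 21% toward 0:
  R: 161 − 33.81 = 127.19 → 127
  G: 4 + 0.21×(0−4) = 4 − 0.84 = 3.16 → 3
  B: 14 + 0.21×(0−14) = 14 − 2.94 = 11.06 → 11
rgb(127, 3, 11) = #7f030b.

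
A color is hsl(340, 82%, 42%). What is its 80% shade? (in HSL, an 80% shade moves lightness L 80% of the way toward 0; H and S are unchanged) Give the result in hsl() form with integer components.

hsl(340, 82%, 8%)

L moves 80% from 42 toward 0: 42 − 33.6 = 8.4 → 8.
H and S are unchanged.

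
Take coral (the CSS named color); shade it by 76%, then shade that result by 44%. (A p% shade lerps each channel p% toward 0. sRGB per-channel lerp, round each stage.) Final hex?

#22110b

CSS coral is rgb(255, 127, 80).
A 76% shade moves each channel 76% toward 0:
  R: 255 + 0.76×(0−255) = 255 − 193.8 = 61.2 → 61
  G: 127 + 0.76×(0−127) = 127 − 96.52 = 30.48 → 30
  B: 80 − 60.8 = 19.2 → 19
After the shade: rgb(61, 30, 19) = #3d1e13.
A 44% shade moves each channel 44% toward 0:
  R: 61 + 0.44×(0−61) = 61 − 26.84 = 34.16 → 34
  G: 30 + 0.44×(0−30) = 30 − 13.2 = 16.8 → 17
  B: 19 + 0.44×(0−19) = 19 − 8.36 = 10.64 → 11
rgb(34, 17, 11) = #22110b.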